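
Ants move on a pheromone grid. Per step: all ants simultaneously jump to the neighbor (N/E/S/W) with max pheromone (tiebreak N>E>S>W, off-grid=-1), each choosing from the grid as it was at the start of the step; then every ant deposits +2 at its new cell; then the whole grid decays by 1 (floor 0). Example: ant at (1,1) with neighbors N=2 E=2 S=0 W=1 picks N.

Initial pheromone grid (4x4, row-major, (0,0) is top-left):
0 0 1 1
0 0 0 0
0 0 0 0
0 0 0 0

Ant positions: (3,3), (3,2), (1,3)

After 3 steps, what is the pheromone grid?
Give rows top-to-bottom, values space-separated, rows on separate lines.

After step 1: ants at (2,3),(2,2),(0,3)
  0 0 0 2
  0 0 0 0
  0 0 1 1
  0 0 0 0
After step 2: ants at (2,2),(2,3),(1,3)
  0 0 0 1
  0 0 0 1
  0 0 2 2
  0 0 0 0
After step 3: ants at (2,3),(2,2),(2,3)
  0 0 0 0
  0 0 0 0
  0 0 3 5
  0 0 0 0

0 0 0 0
0 0 0 0
0 0 3 5
0 0 0 0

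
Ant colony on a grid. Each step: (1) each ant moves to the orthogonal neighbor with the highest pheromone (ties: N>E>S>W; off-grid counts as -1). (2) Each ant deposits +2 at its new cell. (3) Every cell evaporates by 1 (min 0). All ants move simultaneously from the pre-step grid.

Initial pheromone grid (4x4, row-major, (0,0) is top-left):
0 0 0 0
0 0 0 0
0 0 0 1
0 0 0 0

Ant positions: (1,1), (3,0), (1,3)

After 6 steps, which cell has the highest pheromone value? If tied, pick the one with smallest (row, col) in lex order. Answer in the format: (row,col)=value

Step 1: ant0:(1,1)->N->(0,1) | ant1:(3,0)->N->(2,0) | ant2:(1,3)->S->(2,3)
  grid max=2 at (2,3)
Step 2: ant0:(0,1)->E->(0,2) | ant1:(2,0)->N->(1,0) | ant2:(2,3)->N->(1,3)
  grid max=1 at (0,2)
Step 3: ant0:(0,2)->E->(0,3) | ant1:(1,0)->N->(0,0) | ant2:(1,3)->S->(2,3)
  grid max=2 at (2,3)
Step 4: ant0:(0,3)->S->(1,3) | ant1:(0,0)->E->(0,1) | ant2:(2,3)->N->(1,3)
  grid max=3 at (1,3)
Step 5: ant0:(1,3)->S->(2,3) | ant1:(0,1)->E->(0,2) | ant2:(1,3)->S->(2,3)
  grid max=4 at (2,3)
Step 6: ant0:(2,3)->N->(1,3) | ant1:(0,2)->E->(0,3) | ant2:(2,3)->N->(1,3)
  grid max=5 at (1,3)
Final grid:
  0 0 0 1
  0 0 0 5
  0 0 0 3
  0 0 0 0
Max pheromone 5 at (1,3)

Answer: (1,3)=5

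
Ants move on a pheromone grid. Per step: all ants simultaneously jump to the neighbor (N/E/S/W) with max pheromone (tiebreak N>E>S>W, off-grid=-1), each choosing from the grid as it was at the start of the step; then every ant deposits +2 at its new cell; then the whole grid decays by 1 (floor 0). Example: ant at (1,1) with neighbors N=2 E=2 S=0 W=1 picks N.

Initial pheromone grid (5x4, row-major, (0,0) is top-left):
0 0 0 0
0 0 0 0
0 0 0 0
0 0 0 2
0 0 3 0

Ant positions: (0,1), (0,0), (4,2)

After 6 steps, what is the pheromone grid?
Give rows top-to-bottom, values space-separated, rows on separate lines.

After step 1: ants at (0,2),(0,1),(3,2)
  0 1 1 0
  0 0 0 0
  0 0 0 0
  0 0 1 1
  0 0 2 0
After step 2: ants at (0,1),(0,2),(4,2)
  0 2 2 0
  0 0 0 0
  0 0 0 0
  0 0 0 0
  0 0 3 0
After step 3: ants at (0,2),(0,1),(3,2)
  0 3 3 0
  0 0 0 0
  0 0 0 0
  0 0 1 0
  0 0 2 0
After step 4: ants at (0,1),(0,2),(4,2)
  0 4 4 0
  0 0 0 0
  0 0 0 0
  0 0 0 0
  0 0 3 0
After step 5: ants at (0,2),(0,1),(3,2)
  0 5 5 0
  0 0 0 0
  0 0 0 0
  0 0 1 0
  0 0 2 0
After step 6: ants at (0,1),(0,2),(4,2)
  0 6 6 0
  0 0 0 0
  0 0 0 0
  0 0 0 0
  0 0 3 0

0 6 6 0
0 0 0 0
0 0 0 0
0 0 0 0
0 0 3 0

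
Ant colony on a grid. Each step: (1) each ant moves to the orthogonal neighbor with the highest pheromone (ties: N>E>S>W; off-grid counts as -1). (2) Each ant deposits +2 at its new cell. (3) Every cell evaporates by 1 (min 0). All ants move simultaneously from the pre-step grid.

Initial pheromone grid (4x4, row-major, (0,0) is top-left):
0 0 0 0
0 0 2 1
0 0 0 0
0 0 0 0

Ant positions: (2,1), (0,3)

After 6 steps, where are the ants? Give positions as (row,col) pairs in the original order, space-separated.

Step 1: ant0:(2,1)->N->(1,1) | ant1:(0,3)->S->(1,3)
  grid max=2 at (1,3)
Step 2: ant0:(1,1)->E->(1,2) | ant1:(1,3)->W->(1,2)
  grid max=4 at (1,2)
Step 3: ant0:(1,2)->E->(1,3) | ant1:(1,2)->E->(1,3)
  grid max=4 at (1,3)
Step 4: ant0:(1,3)->W->(1,2) | ant1:(1,3)->W->(1,2)
  grid max=6 at (1,2)
Step 5: ant0:(1,2)->E->(1,3) | ant1:(1,2)->E->(1,3)
  grid max=6 at (1,3)
Step 6: ant0:(1,3)->W->(1,2) | ant1:(1,3)->W->(1,2)
  grid max=8 at (1,2)

(1,2) (1,2)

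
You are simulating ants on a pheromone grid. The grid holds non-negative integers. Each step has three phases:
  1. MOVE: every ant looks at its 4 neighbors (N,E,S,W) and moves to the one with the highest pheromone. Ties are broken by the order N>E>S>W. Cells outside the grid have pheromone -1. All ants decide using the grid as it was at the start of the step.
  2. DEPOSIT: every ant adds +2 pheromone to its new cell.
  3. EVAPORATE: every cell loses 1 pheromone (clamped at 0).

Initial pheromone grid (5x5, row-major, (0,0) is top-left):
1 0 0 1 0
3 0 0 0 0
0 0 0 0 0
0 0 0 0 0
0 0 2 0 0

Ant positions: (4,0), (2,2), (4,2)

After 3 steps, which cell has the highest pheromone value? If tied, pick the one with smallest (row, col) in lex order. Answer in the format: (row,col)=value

Step 1: ant0:(4,0)->N->(3,0) | ant1:(2,2)->N->(1,2) | ant2:(4,2)->N->(3,2)
  grid max=2 at (1,0)
Step 2: ant0:(3,0)->N->(2,0) | ant1:(1,2)->N->(0,2) | ant2:(3,2)->S->(4,2)
  grid max=2 at (4,2)
Step 3: ant0:(2,0)->N->(1,0) | ant1:(0,2)->E->(0,3) | ant2:(4,2)->N->(3,2)
  grid max=2 at (1,0)
Final grid:
  0 0 0 1 0
  2 0 0 0 0
  0 0 0 0 0
  0 0 1 0 0
  0 0 1 0 0
Max pheromone 2 at (1,0)

Answer: (1,0)=2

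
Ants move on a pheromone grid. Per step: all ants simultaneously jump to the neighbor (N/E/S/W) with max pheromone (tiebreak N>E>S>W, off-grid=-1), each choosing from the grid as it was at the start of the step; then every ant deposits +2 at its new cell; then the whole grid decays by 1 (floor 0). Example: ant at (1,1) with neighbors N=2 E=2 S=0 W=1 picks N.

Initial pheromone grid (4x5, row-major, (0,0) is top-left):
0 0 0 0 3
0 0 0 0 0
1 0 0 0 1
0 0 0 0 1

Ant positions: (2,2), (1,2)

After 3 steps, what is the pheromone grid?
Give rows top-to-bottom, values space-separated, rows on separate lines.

After step 1: ants at (1,2),(0,2)
  0 0 1 0 2
  0 0 1 0 0
  0 0 0 0 0
  0 0 0 0 0
After step 2: ants at (0,2),(1,2)
  0 0 2 0 1
  0 0 2 0 0
  0 0 0 0 0
  0 0 0 0 0
After step 3: ants at (1,2),(0,2)
  0 0 3 0 0
  0 0 3 0 0
  0 0 0 0 0
  0 0 0 0 0

0 0 3 0 0
0 0 3 0 0
0 0 0 0 0
0 0 0 0 0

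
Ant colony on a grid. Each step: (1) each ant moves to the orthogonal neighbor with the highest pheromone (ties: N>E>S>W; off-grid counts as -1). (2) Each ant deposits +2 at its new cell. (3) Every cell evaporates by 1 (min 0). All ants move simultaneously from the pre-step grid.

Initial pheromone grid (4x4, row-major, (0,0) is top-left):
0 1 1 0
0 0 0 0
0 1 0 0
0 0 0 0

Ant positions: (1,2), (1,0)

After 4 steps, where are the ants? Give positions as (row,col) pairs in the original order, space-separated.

Step 1: ant0:(1,2)->N->(0,2) | ant1:(1,0)->N->(0,0)
  grid max=2 at (0,2)
Step 2: ant0:(0,2)->E->(0,3) | ant1:(0,0)->E->(0,1)
  grid max=1 at (0,1)
Step 3: ant0:(0,3)->W->(0,2) | ant1:(0,1)->E->(0,2)
  grid max=4 at (0,2)
Step 4: ant0:(0,2)->E->(0,3) | ant1:(0,2)->E->(0,3)
  grid max=3 at (0,2)

(0,3) (0,3)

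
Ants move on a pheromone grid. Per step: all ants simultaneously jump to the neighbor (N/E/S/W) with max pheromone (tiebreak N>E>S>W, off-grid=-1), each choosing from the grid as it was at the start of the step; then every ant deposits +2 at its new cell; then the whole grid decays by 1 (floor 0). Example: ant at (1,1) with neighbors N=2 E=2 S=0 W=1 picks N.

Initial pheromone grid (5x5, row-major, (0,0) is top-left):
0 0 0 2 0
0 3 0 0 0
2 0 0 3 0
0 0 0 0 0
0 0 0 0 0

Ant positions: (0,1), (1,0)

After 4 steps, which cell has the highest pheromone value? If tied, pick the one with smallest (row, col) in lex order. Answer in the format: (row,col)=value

Answer: (1,1)=7

Derivation:
Step 1: ant0:(0,1)->S->(1,1) | ant1:(1,0)->E->(1,1)
  grid max=6 at (1,1)
Step 2: ant0:(1,1)->N->(0,1) | ant1:(1,1)->N->(0,1)
  grid max=5 at (1,1)
Step 3: ant0:(0,1)->S->(1,1) | ant1:(0,1)->S->(1,1)
  grid max=8 at (1,1)
Step 4: ant0:(1,1)->N->(0,1) | ant1:(1,1)->N->(0,1)
  grid max=7 at (1,1)
Final grid:
  0 5 0 0 0
  0 7 0 0 0
  0 0 0 0 0
  0 0 0 0 0
  0 0 0 0 0
Max pheromone 7 at (1,1)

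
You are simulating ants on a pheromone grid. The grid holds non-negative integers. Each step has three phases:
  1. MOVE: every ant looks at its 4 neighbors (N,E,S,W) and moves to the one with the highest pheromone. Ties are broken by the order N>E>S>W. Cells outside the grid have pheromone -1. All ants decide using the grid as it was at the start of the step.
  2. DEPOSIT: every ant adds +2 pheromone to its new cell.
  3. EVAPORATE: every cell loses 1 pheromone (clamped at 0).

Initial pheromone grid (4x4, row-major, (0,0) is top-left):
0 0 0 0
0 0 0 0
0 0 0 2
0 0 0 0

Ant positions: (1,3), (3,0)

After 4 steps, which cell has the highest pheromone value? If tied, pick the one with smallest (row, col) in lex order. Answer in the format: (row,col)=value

Answer: (2,3)=2

Derivation:
Step 1: ant0:(1,3)->S->(2,3) | ant1:(3,0)->N->(2,0)
  grid max=3 at (2,3)
Step 2: ant0:(2,3)->N->(1,3) | ant1:(2,0)->N->(1,0)
  grid max=2 at (2,3)
Step 3: ant0:(1,3)->S->(2,3) | ant1:(1,0)->N->(0,0)
  grid max=3 at (2,3)
Step 4: ant0:(2,3)->N->(1,3) | ant1:(0,0)->E->(0,1)
  grid max=2 at (2,3)
Final grid:
  0 1 0 0
  0 0 0 1
  0 0 0 2
  0 0 0 0
Max pheromone 2 at (2,3)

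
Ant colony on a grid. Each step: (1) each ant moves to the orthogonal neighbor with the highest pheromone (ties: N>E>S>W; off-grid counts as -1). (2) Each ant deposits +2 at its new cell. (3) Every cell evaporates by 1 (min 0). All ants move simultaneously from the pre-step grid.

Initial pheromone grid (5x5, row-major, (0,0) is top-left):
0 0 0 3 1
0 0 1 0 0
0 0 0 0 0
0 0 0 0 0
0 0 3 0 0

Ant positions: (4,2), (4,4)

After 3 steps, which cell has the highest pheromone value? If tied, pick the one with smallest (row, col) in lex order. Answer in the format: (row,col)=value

Answer: (4,2)=2

Derivation:
Step 1: ant0:(4,2)->N->(3,2) | ant1:(4,4)->N->(3,4)
  grid max=2 at (0,3)
Step 2: ant0:(3,2)->S->(4,2) | ant1:(3,4)->N->(2,4)
  grid max=3 at (4,2)
Step 3: ant0:(4,2)->N->(3,2) | ant1:(2,4)->N->(1,4)
  grid max=2 at (4,2)
Final grid:
  0 0 0 0 0
  0 0 0 0 1
  0 0 0 0 0
  0 0 1 0 0
  0 0 2 0 0
Max pheromone 2 at (4,2)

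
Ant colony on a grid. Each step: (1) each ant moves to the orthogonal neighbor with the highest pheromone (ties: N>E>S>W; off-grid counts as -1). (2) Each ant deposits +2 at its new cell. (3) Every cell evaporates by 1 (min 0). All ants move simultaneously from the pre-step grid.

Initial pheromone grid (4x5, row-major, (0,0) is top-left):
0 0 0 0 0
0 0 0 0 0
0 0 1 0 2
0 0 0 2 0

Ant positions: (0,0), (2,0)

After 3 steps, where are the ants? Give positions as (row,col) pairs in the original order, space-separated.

Step 1: ant0:(0,0)->E->(0,1) | ant1:(2,0)->N->(1,0)
  grid max=1 at (0,1)
Step 2: ant0:(0,1)->E->(0,2) | ant1:(1,0)->N->(0,0)
  grid max=1 at (0,0)
Step 3: ant0:(0,2)->E->(0,3) | ant1:(0,0)->E->(0,1)
  grid max=1 at (0,1)

(0,3) (0,1)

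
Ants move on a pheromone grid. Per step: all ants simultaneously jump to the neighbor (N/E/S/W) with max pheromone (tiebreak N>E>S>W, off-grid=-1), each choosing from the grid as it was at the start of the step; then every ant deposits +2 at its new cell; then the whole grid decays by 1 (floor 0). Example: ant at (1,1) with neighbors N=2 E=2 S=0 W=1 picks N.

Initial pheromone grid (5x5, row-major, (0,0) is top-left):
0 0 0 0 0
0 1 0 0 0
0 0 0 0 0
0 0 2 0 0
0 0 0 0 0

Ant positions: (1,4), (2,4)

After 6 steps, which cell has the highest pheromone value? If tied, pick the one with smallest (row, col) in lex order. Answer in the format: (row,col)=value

Step 1: ant0:(1,4)->N->(0,4) | ant1:(2,4)->N->(1,4)
  grid max=1 at (0,4)
Step 2: ant0:(0,4)->S->(1,4) | ant1:(1,4)->N->(0,4)
  grid max=2 at (0,4)
Step 3: ant0:(1,4)->N->(0,4) | ant1:(0,4)->S->(1,4)
  grid max=3 at (0,4)
Step 4: ant0:(0,4)->S->(1,4) | ant1:(1,4)->N->(0,4)
  grid max=4 at (0,4)
Step 5: ant0:(1,4)->N->(0,4) | ant1:(0,4)->S->(1,4)
  grid max=5 at (0,4)
Step 6: ant0:(0,4)->S->(1,4) | ant1:(1,4)->N->(0,4)
  grid max=6 at (0,4)
Final grid:
  0 0 0 0 6
  0 0 0 0 6
  0 0 0 0 0
  0 0 0 0 0
  0 0 0 0 0
Max pheromone 6 at (0,4)

Answer: (0,4)=6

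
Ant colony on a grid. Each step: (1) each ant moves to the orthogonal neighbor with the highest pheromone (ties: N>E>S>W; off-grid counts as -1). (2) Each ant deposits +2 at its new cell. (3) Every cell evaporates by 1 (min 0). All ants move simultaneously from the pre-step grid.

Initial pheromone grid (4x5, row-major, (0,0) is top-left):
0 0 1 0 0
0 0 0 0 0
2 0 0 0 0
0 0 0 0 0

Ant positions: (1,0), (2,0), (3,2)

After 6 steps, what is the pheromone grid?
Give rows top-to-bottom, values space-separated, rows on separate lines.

After step 1: ants at (2,0),(1,0),(2,2)
  0 0 0 0 0
  1 0 0 0 0
  3 0 1 0 0
  0 0 0 0 0
After step 2: ants at (1,0),(2,0),(1,2)
  0 0 0 0 0
  2 0 1 0 0
  4 0 0 0 0
  0 0 0 0 0
After step 3: ants at (2,0),(1,0),(0,2)
  0 0 1 0 0
  3 0 0 0 0
  5 0 0 0 0
  0 0 0 0 0
After step 4: ants at (1,0),(2,0),(0,3)
  0 0 0 1 0
  4 0 0 0 0
  6 0 0 0 0
  0 0 0 0 0
After step 5: ants at (2,0),(1,0),(0,4)
  0 0 0 0 1
  5 0 0 0 0
  7 0 0 0 0
  0 0 0 0 0
After step 6: ants at (1,0),(2,0),(1,4)
  0 0 0 0 0
  6 0 0 0 1
  8 0 0 0 0
  0 0 0 0 0

0 0 0 0 0
6 0 0 0 1
8 0 0 0 0
0 0 0 0 0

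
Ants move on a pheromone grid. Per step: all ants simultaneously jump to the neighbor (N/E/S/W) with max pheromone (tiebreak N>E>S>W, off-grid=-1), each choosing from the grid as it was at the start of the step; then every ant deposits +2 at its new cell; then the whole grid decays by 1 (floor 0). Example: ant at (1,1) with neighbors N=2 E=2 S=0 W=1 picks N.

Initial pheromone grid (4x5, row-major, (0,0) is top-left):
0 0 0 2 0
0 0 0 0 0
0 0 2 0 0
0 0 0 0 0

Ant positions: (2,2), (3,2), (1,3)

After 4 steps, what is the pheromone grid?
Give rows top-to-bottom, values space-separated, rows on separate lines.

After step 1: ants at (1,2),(2,2),(0,3)
  0 0 0 3 0
  0 0 1 0 0
  0 0 3 0 0
  0 0 0 0 0
After step 2: ants at (2,2),(1,2),(0,4)
  0 0 0 2 1
  0 0 2 0 0
  0 0 4 0 0
  0 0 0 0 0
After step 3: ants at (1,2),(2,2),(0,3)
  0 0 0 3 0
  0 0 3 0 0
  0 0 5 0 0
  0 0 0 0 0
After step 4: ants at (2,2),(1,2),(0,4)
  0 0 0 2 1
  0 0 4 0 0
  0 0 6 0 0
  0 0 0 0 0

0 0 0 2 1
0 0 4 0 0
0 0 6 0 0
0 0 0 0 0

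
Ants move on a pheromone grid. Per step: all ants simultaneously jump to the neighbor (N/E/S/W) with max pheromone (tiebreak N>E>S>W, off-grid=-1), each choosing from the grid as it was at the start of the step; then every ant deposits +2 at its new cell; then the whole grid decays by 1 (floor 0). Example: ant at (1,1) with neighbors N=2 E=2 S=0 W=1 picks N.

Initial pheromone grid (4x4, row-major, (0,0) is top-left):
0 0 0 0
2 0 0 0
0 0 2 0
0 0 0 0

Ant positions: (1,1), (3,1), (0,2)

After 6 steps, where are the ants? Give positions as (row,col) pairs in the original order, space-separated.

Step 1: ant0:(1,1)->W->(1,0) | ant1:(3,1)->N->(2,1) | ant2:(0,2)->E->(0,3)
  grid max=3 at (1,0)
Step 2: ant0:(1,0)->N->(0,0) | ant1:(2,1)->E->(2,2) | ant2:(0,3)->S->(1,3)
  grid max=2 at (1,0)
Step 3: ant0:(0,0)->S->(1,0) | ant1:(2,2)->N->(1,2) | ant2:(1,3)->N->(0,3)
  grid max=3 at (1,0)
Step 4: ant0:(1,0)->N->(0,0) | ant1:(1,2)->S->(2,2) | ant2:(0,3)->S->(1,3)
  grid max=2 at (1,0)
Step 5: ant0:(0,0)->S->(1,0) | ant1:(2,2)->N->(1,2) | ant2:(1,3)->N->(0,3)
  grid max=3 at (1,0)
Step 6: ant0:(1,0)->N->(0,0) | ant1:(1,2)->S->(2,2) | ant2:(0,3)->S->(1,3)
  grid max=2 at (1,0)

(0,0) (2,2) (1,3)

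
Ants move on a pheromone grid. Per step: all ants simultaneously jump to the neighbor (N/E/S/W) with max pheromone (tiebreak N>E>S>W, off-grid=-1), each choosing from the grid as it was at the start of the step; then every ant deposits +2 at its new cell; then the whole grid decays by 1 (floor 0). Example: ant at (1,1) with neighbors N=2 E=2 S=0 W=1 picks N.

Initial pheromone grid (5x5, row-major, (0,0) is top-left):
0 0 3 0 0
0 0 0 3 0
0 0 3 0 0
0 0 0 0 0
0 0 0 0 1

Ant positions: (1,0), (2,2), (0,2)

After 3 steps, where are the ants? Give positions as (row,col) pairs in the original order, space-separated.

Step 1: ant0:(1,0)->N->(0,0) | ant1:(2,2)->N->(1,2) | ant2:(0,2)->E->(0,3)
  grid max=2 at (0,2)
Step 2: ant0:(0,0)->E->(0,1) | ant1:(1,2)->N->(0,2) | ant2:(0,3)->S->(1,3)
  grid max=3 at (0,2)
Step 3: ant0:(0,1)->E->(0,2) | ant1:(0,2)->W->(0,1) | ant2:(1,3)->N->(0,3)
  grid max=4 at (0,2)

(0,2) (0,1) (0,3)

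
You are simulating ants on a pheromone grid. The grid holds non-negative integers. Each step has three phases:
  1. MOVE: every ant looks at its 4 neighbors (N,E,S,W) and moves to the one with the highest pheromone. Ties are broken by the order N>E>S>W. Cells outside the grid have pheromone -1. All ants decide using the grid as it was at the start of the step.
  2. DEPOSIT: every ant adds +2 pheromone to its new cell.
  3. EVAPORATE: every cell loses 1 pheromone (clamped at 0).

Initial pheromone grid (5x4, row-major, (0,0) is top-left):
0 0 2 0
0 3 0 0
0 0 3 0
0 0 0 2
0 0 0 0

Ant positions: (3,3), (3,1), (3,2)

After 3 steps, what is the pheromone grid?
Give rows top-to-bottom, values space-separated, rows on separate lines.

After step 1: ants at (2,3),(2,1),(2,2)
  0 0 1 0
  0 2 0 0
  0 1 4 1
  0 0 0 1
  0 0 0 0
After step 2: ants at (2,2),(2,2),(2,3)
  0 0 0 0
  0 1 0 0
  0 0 7 2
  0 0 0 0
  0 0 0 0
After step 3: ants at (2,3),(2,3),(2,2)
  0 0 0 0
  0 0 0 0
  0 0 8 5
  0 0 0 0
  0 0 0 0

0 0 0 0
0 0 0 0
0 0 8 5
0 0 0 0
0 0 0 0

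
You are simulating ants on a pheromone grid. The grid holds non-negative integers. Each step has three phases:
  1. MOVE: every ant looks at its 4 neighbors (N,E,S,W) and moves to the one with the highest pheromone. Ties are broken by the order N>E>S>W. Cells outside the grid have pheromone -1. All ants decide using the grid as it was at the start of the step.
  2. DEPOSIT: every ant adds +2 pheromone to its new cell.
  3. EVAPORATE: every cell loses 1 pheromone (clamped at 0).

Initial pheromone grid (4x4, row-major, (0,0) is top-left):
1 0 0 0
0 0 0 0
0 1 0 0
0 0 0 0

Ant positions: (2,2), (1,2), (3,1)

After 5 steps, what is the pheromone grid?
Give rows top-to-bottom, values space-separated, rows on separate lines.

After step 1: ants at (2,1),(0,2),(2,1)
  0 0 1 0
  0 0 0 0
  0 4 0 0
  0 0 0 0
After step 2: ants at (1,1),(0,3),(1,1)
  0 0 0 1
  0 3 0 0
  0 3 0 0
  0 0 0 0
After step 3: ants at (2,1),(1,3),(2,1)
  0 0 0 0
  0 2 0 1
  0 6 0 0
  0 0 0 0
After step 4: ants at (1,1),(0,3),(1,1)
  0 0 0 1
  0 5 0 0
  0 5 0 0
  0 0 0 0
After step 5: ants at (2,1),(1,3),(2,1)
  0 0 0 0
  0 4 0 1
  0 8 0 0
  0 0 0 0

0 0 0 0
0 4 0 1
0 8 0 0
0 0 0 0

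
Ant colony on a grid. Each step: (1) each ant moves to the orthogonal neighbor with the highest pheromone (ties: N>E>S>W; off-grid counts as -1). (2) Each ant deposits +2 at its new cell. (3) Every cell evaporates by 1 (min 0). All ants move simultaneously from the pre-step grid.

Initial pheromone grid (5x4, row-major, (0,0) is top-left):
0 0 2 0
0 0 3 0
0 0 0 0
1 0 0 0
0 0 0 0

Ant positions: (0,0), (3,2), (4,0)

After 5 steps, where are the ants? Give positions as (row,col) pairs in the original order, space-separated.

Step 1: ant0:(0,0)->E->(0,1) | ant1:(3,2)->N->(2,2) | ant2:(4,0)->N->(3,0)
  grid max=2 at (1,2)
Step 2: ant0:(0,1)->E->(0,2) | ant1:(2,2)->N->(1,2) | ant2:(3,0)->N->(2,0)
  grid max=3 at (1,2)
Step 3: ant0:(0,2)->S->(1,2) | ant1:(1,2)->N->(0,2) | ant2:(2,0)->S->(3,0)
  grid max=4 at (1,2)
Step 4: ant0:(1,2)->N->(0,2) | ant1:(0,2)->S->(1,2) | ant2:(3,0)->N->(2,0)
  grid max=5 at (1,2)
Step 5: ant0:(0,2)->S->(1,2) | ant1:(1,2)->N->(0,2) | ant2:(2,0)->S->(3,0)
  grid max=6 at (1,2)

(1,2) (0,2) (3,0)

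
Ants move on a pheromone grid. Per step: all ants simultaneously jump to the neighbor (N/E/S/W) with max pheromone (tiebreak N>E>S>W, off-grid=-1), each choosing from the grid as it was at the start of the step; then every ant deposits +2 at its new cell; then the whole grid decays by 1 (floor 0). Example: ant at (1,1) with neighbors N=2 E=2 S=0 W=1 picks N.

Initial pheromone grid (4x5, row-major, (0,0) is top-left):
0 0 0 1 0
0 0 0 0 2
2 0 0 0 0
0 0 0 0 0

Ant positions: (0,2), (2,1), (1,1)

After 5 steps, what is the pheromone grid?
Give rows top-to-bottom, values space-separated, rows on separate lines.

After step 1: ants at (0,3),(2,0),(0,1)
  0 1 0 2 0
  0 0 0 0 1
  3 0 0 0 0
  0 0 0 0 0
After step 2: ants at (0,4),(1,0),(0,2)
  0 0 1 1 1
  1 0 0 0 0
  2 0 0 0 0
  0 0 0 0 0
After step 3: ants at (0,3),(2,0),(0,3)
  0 0 0 4 0
  0 0 0 0 0
  3 0 0 0 0
  0 0 0 0 0
After step 4: ants at (0,4),(1,0),(0,4)
  0 0 0 3 3
  1 0 0 0 0
  2 0 0 0 0
  0 0 0 0 0
After step 5: ants at (0,3),(2,0),(0,3)
  0 0 0 6 2
  0 0 0 0 0
  3 0 0 0 0
  0 0 0 0 0

0 0 0 6 2
0 0 0 0 0
3 0 0 0 0
0 0 0 0 0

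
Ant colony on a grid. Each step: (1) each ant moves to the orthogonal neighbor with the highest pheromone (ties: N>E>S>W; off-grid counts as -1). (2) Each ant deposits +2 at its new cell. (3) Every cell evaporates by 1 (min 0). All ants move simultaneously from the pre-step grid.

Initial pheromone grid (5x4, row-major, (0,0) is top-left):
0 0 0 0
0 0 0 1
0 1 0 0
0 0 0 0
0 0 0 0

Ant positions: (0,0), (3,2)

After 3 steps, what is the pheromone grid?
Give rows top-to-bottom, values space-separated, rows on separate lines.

After step 1: ants at (0,1),(2,2)
  0 1 0 0
  0 0 0 0
  0 0 1 0
  0 0 0 0
  0 0 0 0
After step 2: ants at (0,2),(1,2)
  0 0 1 0
  0 0 1 0
  0 0 0 0
  0 0 0 0
  0 0 0 0
After step 3: ants at (1,2),(0,2)
  0 0 2 0
  0 0 2 0
  0 0 0 0
  0 0 0 0
  0 0 0 0

0 0 2 0
0 0 2 0
0 0 0 0
0 0 0 0
0 0 0 0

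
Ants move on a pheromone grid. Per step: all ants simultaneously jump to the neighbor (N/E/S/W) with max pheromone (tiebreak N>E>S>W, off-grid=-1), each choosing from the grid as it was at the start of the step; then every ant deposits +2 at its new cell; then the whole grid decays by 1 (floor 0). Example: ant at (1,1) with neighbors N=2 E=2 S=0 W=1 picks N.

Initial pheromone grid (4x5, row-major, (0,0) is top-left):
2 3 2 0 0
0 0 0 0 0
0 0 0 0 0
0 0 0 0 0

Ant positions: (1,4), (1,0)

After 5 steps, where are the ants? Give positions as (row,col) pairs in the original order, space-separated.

Step 1: ant0:(1,4)->N->(0,4) | ant1:(1,0)->N->(0,0)
  grid max=3 at (0,0)
Step 2: ant0:(0,4)->S->(1,4) | ant1:(0,0)->E->(0,1)
  grid max=3 at (0,1)
Step 3: ant0:(1,4)->N->(0,4) | ant1:(0,1)->W->(0,0)
  grid max=3 at (0,0)
Step 4: ant0:(0,4)->S->(1,4) | ant1:(0,0)->E->(0,1)
  grid max=3 at (0,1)
Step 5: ant0:(1,4)->N->(0,4) | ant1:(0,1)->W->(0,0)
  grid max=3 at (0,0)

(0,4) (0,0)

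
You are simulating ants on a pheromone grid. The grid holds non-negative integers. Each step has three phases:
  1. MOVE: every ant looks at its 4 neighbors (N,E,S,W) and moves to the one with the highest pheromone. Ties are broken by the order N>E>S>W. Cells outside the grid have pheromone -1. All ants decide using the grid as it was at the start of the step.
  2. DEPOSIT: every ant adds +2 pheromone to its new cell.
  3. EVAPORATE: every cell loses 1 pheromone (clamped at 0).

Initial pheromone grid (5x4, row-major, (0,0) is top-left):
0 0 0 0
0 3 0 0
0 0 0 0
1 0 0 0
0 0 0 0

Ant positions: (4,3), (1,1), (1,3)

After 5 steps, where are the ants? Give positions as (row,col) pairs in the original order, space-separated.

Step 1: ant0:(4,3)->N->(3,3) | ant1:(1,1)->N->(0,1) | ant2:(1,3)->N->(0,3)
  grid max=2 at (1,1)
Step 2: ant0:(3,3)->N->(2,3) | ant1:(0,1)->S->(1,1) | ant2:(0,3)->S->(1,3)
  grid max=3 at (1,1)
Step 3: ant0:(2,3)->N->(1,3) | ant1:(1,1)->N->(0,1) | ant2:(1,3)->S->(2,3)
  grid max=2 at (1,1)
Step 4: ant0:(1,3)->S->(2,3) | ant1:(0,1)->S->(1,1) | ant2:(2,3)->N->(1,3)
  grid max=3 at (1,1)
Step 5: ant0:(2,3)->N->(1,3) | ant1:(1,1)->N->(0,1) | ant2:(1,3)->S->(2,3)
  grid max=4 at (1,3)

(1,3) (0,1) (2,3)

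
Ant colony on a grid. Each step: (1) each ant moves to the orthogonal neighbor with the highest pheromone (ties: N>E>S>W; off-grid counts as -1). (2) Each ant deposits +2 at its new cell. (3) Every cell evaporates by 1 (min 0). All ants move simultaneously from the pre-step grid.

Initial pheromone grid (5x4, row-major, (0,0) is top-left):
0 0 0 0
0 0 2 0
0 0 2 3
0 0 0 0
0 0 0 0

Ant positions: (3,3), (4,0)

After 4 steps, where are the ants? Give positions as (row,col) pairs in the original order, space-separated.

Step 1: ant0:(3,3)->N->(2,3) | ant1:(4,0)->N->(3,0)
  grid max=4 at (2,3)
Step 2: ant0:(2,3)->W->(2,2) | ant1:(3,0)->N->(2,0)
  grid max=3 at (2,3)
Step 3: ant0:(2,2)->E->(2,3) | ant1:(2,0)->N->(1,0)
  grid max=4 at (2,3)
Step 4: ant0:(2,3)->W->(2,2) | ant1:(1,0)->N->(0,0)
  grid max=3 at (2,3)

(2,2) (0,0)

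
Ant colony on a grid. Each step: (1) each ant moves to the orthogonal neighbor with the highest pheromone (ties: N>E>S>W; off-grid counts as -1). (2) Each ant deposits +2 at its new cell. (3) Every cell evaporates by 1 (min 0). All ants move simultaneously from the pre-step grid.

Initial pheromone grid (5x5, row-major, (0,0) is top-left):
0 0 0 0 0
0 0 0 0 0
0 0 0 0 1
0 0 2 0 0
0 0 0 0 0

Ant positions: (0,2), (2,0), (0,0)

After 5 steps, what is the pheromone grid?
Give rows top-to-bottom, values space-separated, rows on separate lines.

After step 1: ants at (0,3),(1,0),(0,1)
  0 1 0 1 0
  1 0 0 0 0
  0 0 0 0 0
  0 0 1 0 0
  0 0 0 0 0
After step 2: ants at (0,4),(0,0),(0,2)
  1 0 1 0 1
  0 0 0 0 0
  0 0 0 0 0
  0 0 0 0 0
  0 0 0 0 0
After step 3: ants at (1,4),(0,1),(0,3)
  0 1 0 1 0
  0 0 0 0 1
  0 0 0 0 0
  0 0 0 0 0
  0 0 0 0 0
After step 4: ants at (0,4),(0,2),(0,4)
  0 0 1 0 3
  0 0 0 0 0
  0 0 0 0 0
  0 0 0 0 0
  0 0 0 0 0
After step 5: ants at (1,4),(0,3),(1,4)
  0 0 0 1 2
  0 0 0 0 3
  0 0 0 0 0
  0 0 0 0 0
  0 0 0 0 0

0 0 0 1 2
0 0 0 0 3
0 0 0 0 0
0 0 0 0 0
0 0 0 0 0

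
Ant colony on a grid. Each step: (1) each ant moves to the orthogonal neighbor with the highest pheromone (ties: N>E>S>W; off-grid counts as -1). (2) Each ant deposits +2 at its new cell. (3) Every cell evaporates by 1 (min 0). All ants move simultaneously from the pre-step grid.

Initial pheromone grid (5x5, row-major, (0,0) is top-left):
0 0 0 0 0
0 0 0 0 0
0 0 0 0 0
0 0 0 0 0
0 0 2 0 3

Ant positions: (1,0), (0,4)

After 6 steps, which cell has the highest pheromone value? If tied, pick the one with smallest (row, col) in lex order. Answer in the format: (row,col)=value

Step 1: ant0:(1,0)->N->(0,0) | ant1:(0,4)->S->(1,4)
  grid max=2 at (4,4)
Step 2: ant0:(0,0)->E->(0,1) | ant1:(1,4)->N->(0,4)
  grid max=1 at (0,1)
Step 3: ant0:(0,1)->E->(0,2) | ant1:(0,4)->S->(1,4)
  grid max=1 at (0,2)
Step 4: ant0:(0,2)->E->(0,3) | ant1:(1,4)->N->(0,4)
  grid max=1 at (0,3)
Step 5: ant0:(0,3)->E->(0,4) | ant1:(0,4)->W->(0,3)
  grid max=2 at (0,3)
Step 6: ant0:(0,4)->W->(0,3) | ant1:(0,3)->E->(0,4)
  grid max=3 at (0,3)
Final grid:
  0 0 0 3 3
  0 0 0 0 0
  0 0 0 0 0
  0 0 0 0 0
  0 0 0 0 0
Max pheromone 3 at (0,3)

Answer: (0,3)=3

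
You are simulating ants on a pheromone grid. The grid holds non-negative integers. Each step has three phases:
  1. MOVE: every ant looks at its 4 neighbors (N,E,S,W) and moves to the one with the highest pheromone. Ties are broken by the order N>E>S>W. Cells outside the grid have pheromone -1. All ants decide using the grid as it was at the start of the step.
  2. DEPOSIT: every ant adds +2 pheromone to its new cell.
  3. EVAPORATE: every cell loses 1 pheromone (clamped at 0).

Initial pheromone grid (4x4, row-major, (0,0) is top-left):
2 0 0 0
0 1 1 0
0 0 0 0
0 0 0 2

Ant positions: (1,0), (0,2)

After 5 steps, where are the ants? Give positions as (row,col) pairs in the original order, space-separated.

Step 1: ant0:(1,0)->N->(0,0) | ant1:(0,2)->S->(1,2)
  grid max=3 at (0,0)
Step 2: ant0:(0,0)->E->(0,1) | ant1:(1,2)->N->(0,2)
  grid max=2 at (0,0)
Step 3: ant0:(0,1)->W->(0,0) | ant1:(0,2)->S->(1,2)
  grid max=3 at (0,0)
Step 4: ant0:(0,0)->E->(0,1) | ant1:(1,2)->N->(0,2)
  grid max=2 at (0,0)
Step 5: ant0:(0,1)->W->(0,0) | ant1:(0,2)->S->(1,2)
  grid max=3 at (0,0)

(0,0) (1,2)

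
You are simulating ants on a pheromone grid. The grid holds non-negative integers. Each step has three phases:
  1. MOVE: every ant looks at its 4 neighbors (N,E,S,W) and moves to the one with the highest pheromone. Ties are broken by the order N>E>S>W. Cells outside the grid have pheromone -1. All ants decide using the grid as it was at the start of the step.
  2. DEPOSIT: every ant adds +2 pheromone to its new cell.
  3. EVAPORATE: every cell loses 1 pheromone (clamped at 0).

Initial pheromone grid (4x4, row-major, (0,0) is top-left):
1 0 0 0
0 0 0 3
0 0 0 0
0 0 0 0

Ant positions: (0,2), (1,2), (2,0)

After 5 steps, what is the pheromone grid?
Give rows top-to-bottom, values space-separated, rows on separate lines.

After step 1: ants at (0,3),(1,3),(1,0)
  0 0 0 1
  1 0 0 4
  0 0 0 0
  0 0 0 0
After step 2: ants at (1,3),(0,3),(0,0)
  1 0 0 2
  0 0 0 5
  0 0 0 0
  0 0 0 0
After step 3: ants at (0,3),(1,3),(0,1)
  0 1 0 3
  0 0 0 6
  0 0 0 0
  0 0 0 0
After step 4: ants at (1,3),(0,3),(0,2)
  0 0 1 4
  0 0 0 7
  0 0 0 0
  0 0 0 0
After step 5: ants at (0,3),(1,3),(0,3)
  0 0 0 7
  0 0 0 8
  0 0 0 0
  0 0 0 0

0 0 0 7
0 0 0 8
0 0 0 0
0 0 0 0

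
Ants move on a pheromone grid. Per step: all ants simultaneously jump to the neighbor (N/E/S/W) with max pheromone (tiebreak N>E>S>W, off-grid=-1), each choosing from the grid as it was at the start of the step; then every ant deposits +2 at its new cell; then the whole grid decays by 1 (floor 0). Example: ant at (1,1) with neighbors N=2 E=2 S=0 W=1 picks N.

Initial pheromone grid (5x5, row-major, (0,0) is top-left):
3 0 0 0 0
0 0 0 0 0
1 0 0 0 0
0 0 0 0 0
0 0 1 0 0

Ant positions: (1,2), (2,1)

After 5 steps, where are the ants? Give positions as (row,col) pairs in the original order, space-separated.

Step 1: ant0:(1,2)->N->(0,2) | ant1:(2,1)->W->(2,0)
  grid max=2 at (0,0)
Step 2: ant0:(0,2)->E->(0,3) | ant1:(2,0)->N->(1,0)
  grid max=1 at (0,0)
Step 3: ant0:(0,3)->E->(0,4) | ant1:(1,0)->N->(0,0)
  grid max=2 at (0,0)
Step 4: ant0:(0,4)->S->(1,4) | ant1:(0,0)->E->(0,1)
  grid max=1 at (0,0)
Step 5: ant0:(1,4)->N->(0,4) | ant1:(0,1)->W->(0,0)
  grid max=2 at (0,0)

(0,4) (0,0)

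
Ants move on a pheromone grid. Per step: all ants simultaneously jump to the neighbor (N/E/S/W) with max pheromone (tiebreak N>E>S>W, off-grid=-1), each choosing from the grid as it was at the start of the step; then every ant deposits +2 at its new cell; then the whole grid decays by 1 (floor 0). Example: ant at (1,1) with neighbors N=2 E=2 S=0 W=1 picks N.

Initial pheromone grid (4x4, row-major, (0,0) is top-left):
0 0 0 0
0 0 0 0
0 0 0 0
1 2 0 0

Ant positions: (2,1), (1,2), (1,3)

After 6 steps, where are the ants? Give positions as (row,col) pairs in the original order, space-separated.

Step 1: ant0:(2,1)->S->(3,1) | ant1:(1,2)->N->(0,2) | ant2:(1,3)->N->(0,3)
  grid max=3 at (3,1)
Step 2: ant0:(3,1)->N->(2,1) | ant1:(0,2)->E->(0,3) | ant2:(0,3)->W->(0,2)
  grid max=2 at (0,2)
Step 3: ant0:(2,1)->S->(3,1) | ant1:(0,3)->W->(0,2) | ant2:(0,2)->E->(0,3)
  grid max=3 at (0,2)
Step 4: ant0:(3,1)->N->(2,1) | ant1:(0,2)->E->(0,3) | ant2:(0,3)->W->(0,2)
  grid max=4 at (0,2)
Step 5: ant0:(2,1)->S->(3,1) | ant1:(0,3)->W->(0,2) | ant2:(0,2)->E->(0,3)
  grid max=5 at (0,2)
Step 6: ant0:(3,1)->N->(2,1) | ant1:(0,2)->E->(0,3) | ant2:(0,3)->W->(0,2)
  grid max=6 at (0,2)

(2,1) (0,3) (0,2)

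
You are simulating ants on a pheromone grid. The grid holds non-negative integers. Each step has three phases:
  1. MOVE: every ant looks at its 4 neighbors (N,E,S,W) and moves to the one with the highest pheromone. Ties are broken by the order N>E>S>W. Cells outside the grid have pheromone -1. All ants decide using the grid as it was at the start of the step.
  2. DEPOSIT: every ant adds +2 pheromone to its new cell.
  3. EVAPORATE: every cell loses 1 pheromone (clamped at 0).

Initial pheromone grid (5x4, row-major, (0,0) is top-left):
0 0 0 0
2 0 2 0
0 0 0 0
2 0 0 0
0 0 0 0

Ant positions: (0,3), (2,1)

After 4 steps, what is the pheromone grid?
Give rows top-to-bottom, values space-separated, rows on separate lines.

After step 1: ants at (1,3),(1,1)
  0 0 0 0
  1 1 1 1
  0 0 0 0
  1 0 0 0
  0 0 0 0
After step 2: ants at (1,2),(1,2)
  0 0 0 0
  0 0 4 0
  0 0 0 0
  0 0 0 0
  0 0 0 0
After step 3: ants at (0,2),(0,2)
  0 0 3 0
  0 0 3 0
  0 0 0 0
  0 0 0 0
  0 0 0 0
After step 4: ants at (1,2),(1,2)
  0 0 2 0
  0 0 6 0
  0 0 0 0
  0 0 0 0
  0 0 0 0

0 0 2 0
0 0 6 0
0 0 0 0
0 0 0 0
0 0 0 0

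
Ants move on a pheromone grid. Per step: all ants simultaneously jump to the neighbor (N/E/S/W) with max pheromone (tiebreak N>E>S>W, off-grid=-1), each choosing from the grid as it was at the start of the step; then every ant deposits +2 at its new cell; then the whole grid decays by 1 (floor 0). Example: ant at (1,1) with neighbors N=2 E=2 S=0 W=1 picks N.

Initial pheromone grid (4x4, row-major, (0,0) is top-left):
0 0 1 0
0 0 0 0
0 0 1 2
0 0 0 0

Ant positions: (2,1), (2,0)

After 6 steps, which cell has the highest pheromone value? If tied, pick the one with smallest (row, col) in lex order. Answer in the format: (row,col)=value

Step 1: ant0:(2,1)->E->(2,2) | ant1:(2,0)->N->(1,0)
  grid max=2 at (2,2)
Step 2: ant0:(2,2)->E->(2,3) | ant1:(1,0)->N->(0,0)
  grid max=2 at (2,3)
Step 3: ant0:(2,3)->W->(2,2) | ant1:(0,0)->E->(0,1)
  grid max=2 at (2,2)
Step 4: ant0:(2,2)->E->(2,3) | ant1:(0,1)->E->(0,2)
  grid max=2 at (2,3)
Step 5: ant0:(2,3)->W->(2,2) | ant1:(0,2)->E->(0,3)
  grid max=2 at (2,2)
Step 6: ant0:(2,2)->E->(2,3) | ant1:(0,3)->S->(1,3)
  grid max=2 at (2,3)
Final grid:
  0 0 0 0
  0 0 0 1
  0 0 1 2
  0 0 0 0
Max pheromone 2 at (2,3)

Answer: (2,3)=2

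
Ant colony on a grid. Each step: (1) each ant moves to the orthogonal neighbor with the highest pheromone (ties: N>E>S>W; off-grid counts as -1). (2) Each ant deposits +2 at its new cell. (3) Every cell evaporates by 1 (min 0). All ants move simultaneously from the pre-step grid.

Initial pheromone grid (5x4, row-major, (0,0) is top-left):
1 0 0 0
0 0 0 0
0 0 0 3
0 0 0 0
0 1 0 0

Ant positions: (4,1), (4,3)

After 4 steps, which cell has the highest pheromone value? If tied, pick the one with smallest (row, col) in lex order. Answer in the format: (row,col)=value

Answer: (2,3)=3

Derivation:
Step 1: ant0:(4,1)->N->(3,1) | ant1:(4,3)->N->(3,3)
  grid max=2 at (2,3)
Step 2: ant0:(3,1)->N->(2,1) | ant1:(3,3)->N->(2,3)
  grid max=3 at (2,3)
Step 3: ant0:(2,1)->N->(1,1) | ant1:(2,3)->N->(1,3)
  grid max=2 at (2,3)
Step 4: ant0:(1,1)->N->(0,1) | ant1:(1,3)->S->(2,3)
  grid max=3 at (2,3)
Final grid:
  0 1 0 0
  0 0 0 0
  0 0 0 3
  0 0 0 0
  0 0 0 0
Max pheromone 3 at (2,3)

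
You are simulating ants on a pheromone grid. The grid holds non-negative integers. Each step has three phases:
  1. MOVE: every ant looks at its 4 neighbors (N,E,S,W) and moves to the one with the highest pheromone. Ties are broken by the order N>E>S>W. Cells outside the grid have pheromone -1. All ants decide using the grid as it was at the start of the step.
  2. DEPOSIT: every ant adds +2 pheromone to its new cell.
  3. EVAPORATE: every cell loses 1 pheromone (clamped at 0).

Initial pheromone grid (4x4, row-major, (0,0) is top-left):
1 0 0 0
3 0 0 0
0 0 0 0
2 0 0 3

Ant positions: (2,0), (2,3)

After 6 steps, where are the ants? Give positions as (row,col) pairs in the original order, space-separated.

Step 1: ant0:(2,0)->N->(1,0) | ant1:(2,3)->S->(3,3)
  grid max=4 at (1,0)
Step 2: ant0:(1,0)->N->(0,0) | ant1:(3,3)->N->(2,3)
  grid max=3 at (1,0)
Step 3: ant0:(0,0)->S->(1,0) | ant1:(2,3)->S->(3,3)
  grid max=4 at (1,0)
Step 4: ant0:(1,0)->N->(0,0) | ant1:(3,3)->N->(2,3)
  grid max=3 at (1,0)
Step 5: ant0:(0,0)->S->(1,0) | ant1:(2,3)->S->(3,3)
  grid max=4 at (1,0)
Step 6: ant0:(1,0)->N->(0,0) | ant1:(3,3)->N->(2,3)
  grid max=3 at (1,0)

(0,0) (2,3)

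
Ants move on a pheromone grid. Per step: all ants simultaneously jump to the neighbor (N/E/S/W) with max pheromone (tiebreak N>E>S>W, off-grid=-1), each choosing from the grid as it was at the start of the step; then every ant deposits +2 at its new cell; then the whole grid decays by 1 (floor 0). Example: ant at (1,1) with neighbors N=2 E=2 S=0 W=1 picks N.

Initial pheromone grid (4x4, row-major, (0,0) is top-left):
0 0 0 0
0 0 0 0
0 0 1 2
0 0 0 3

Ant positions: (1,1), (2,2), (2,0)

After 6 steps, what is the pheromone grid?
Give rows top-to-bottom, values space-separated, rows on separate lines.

After step 1: ants at (0,1),(2,3),(1,0)
  0 1 0 0
  1 0 0 0
  0 0 0 3
  0 0 0 2
After step 2: ants at (0,2),(3,3),(0,0)
  1 0 1 0
  0 0 0 0
  0 0 0 2
  0 0 0 3
After step 3: ants at (0,3),(2,3),(0,1)
  0 1 0 1
  0 0 0 0
  0 0 0 3
  0 0 0 2
After step 4: ants at (1,3),(3,3),(0,2)
  0 0 1 0
  0 0 0 1
  0 0 0 2
  0 0 0 3
After step 5: ants at (2,3),(2,3),(0,3)
  0 0 0 1
  0 0 0 0
  0 0 0 5
  0 0 0 2
After step 6: ants at (3,3),(3,3),(1,3)
  0 0 0 0
  0 0 0 1
  0 0 0 4
  0 0 0 5

0 0 0 0
0 0 0 1
0 0 0 4
0 0 0 5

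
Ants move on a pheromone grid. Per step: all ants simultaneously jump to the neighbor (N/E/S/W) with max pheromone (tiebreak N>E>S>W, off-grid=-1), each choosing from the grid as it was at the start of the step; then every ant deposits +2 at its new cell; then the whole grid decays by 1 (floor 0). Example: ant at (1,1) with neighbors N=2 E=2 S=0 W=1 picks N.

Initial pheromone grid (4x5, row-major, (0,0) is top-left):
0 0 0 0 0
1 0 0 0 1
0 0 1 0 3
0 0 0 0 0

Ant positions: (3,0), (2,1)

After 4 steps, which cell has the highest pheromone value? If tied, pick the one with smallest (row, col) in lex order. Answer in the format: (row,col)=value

Answer: (0,1)=1

Derivation:
Step 1: ant0:(3,0)->N->(2,0) | ant1:(2,1)->E->(2,2)
  grid max=2 at (2,2)
Step 2: ant0:(2,0)->N->(1,0) | ant1:(2,2)->N->(1,2)
  grid max=1 at (1,0)
Step 3: ant0:(1,0)->N->(0,0) | ant1:(1,2)->S->(2,2)
  grid max=2 at (2,2)
Step 4: ant0:(0,0)->E->(0,1) | ant1:(2,2)->N->(1,2)
  grid max=1 at (0,1)
Final grid:
  0 1 0 0 0
  0 0 1 0 0
  0 0 1 0 0
  0 0 0 0 0
Max pheromone 1 at (0,1)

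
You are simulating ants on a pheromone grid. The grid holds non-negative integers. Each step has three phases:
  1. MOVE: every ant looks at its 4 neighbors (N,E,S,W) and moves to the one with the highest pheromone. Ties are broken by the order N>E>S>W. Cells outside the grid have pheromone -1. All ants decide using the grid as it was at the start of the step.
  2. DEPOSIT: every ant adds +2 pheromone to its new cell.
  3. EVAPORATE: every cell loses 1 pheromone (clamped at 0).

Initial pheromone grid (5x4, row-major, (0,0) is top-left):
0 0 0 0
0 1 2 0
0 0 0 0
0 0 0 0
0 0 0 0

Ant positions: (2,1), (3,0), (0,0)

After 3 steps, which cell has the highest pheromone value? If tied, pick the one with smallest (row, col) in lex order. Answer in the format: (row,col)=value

Answer: (1,1)=6

Derivation:
Step 1: ant0:(2,1)->N->(1,1) | ant1:(3,0)->N->(2,0) | ant2:(0,0)->E->(0,1)
  grid max=2 at (1,1)
Step 2: ant0:(1,1)->N->(0,1) | ant1:(2,0)->N->(1,0) | ant2:(0,1)->S->(1,1)
  grid max=3 at (1,1)
Step 3: ant0:(0,1)->S->(1,1) | ant1:(1,0)->E->(1,1) | ant2:(1,1)->N->(0,1)
  grid max=6 at (1,1)
Final grid:
  0 3 0 0
  0 6 0 0
  0 0 0 0
  0 0 0 0
  0 0 0 0
Max pheromone 6 at (1,1)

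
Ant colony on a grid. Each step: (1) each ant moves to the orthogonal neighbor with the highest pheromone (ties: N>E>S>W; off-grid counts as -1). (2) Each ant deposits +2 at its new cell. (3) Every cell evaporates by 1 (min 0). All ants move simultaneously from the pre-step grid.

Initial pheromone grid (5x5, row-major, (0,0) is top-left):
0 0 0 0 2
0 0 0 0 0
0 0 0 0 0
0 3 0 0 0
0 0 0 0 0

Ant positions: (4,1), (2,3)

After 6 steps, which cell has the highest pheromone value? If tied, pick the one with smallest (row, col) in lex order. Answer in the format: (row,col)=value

Answer: (3,1)=3

Derivation:
Step 1: ant0:(4,1)->N->(3,1) | ant1:(2,3)->N->(1,3)
  grid max=4 at (3,1)
Step 2: ant0:(3,1)->N->(2,1) | ant1:(1,3)->N->(0,3)
  grid max=3 at (3,1)
Step 3: ant0:(2,1)->S->(3,1) | ant1:(0,3)->E->(0,4)
  grid max=4 at (3,1)
Step 4: ant0:(3,1)->N->(2,1) | ant1:(0,4)->S->(1,4)
  grid max=3 at (3,1)
Step 5: ant0:(2,1)->S->(3,1) | ant1:(1,4)->N->(0,4)
  grid max=4 at (3,1)
Step 6: ant0:(3,1)->N->(2,1) | ant1:(0,4)->S->(1,4)
  grid max=3 at (3,1)
Final grid:
  0 0 0 0 0
  0 0 0 0 1
  0 1 0 0 0
  0 3 0 0 0
  0 0 0 0 0
Max pheromone 3 at (3,1)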